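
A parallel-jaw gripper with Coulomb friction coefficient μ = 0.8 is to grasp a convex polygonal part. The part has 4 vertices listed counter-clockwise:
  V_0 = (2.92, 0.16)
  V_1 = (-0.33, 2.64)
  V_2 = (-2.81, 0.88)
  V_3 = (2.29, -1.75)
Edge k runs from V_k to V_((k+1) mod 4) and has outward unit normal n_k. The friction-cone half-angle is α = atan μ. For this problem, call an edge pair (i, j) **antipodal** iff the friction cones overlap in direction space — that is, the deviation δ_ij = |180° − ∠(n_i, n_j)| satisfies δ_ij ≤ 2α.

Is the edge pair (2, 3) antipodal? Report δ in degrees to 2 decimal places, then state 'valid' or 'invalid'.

δ = 80.98°, invalid

α = atan 0.8 = 38.66°;  2α = 77.32°
edge 2: e_2 = (+5.10, -2.63);  n_2 = (-0.4583, -0.8888)
edge 3: e_3 = (+0.63, +1.91);  n_3 = (+0.9497, -0.3132)
∠(n_2, n_3) = 99.02°
δ = |180° − 99.02°| = 80.98°
80.98° > 2α = 77.32°  →  invalid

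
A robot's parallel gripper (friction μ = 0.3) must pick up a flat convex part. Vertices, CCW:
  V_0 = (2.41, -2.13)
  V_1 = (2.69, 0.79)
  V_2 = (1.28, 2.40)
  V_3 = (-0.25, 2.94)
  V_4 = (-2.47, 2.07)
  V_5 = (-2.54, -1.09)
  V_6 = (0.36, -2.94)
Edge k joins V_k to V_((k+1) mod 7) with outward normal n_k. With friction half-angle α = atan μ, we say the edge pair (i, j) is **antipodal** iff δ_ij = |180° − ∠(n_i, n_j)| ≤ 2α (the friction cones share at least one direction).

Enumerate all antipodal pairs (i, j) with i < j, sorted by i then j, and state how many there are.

count = 4; pairs: (0,4), (1,5), (2,5), (3,6)

α = atan 0.3 = 16.70°;  2α = 33.40°
n_0 = (+0.9954, -0.0955)
n_1 = (+0.7523, +0.6588)
n_2 = (+0.3328, +0.9430)
n_3 = (-0.3649, +0.9311)
n_4 = (-0.9998, +0.0221)
n_5 = (-0.5378, -0.8431)
n_6 = (+0.3675, -0.9300)
  (0,1): δ = 133.31°  ·
  (0,2): δ = 103.96°  ·
  (0,3): δ = 63.12°  ·
  (0,4): δ = 4.21°  ✓
  (0,5): δ = 62.94°  ·
  (0,6): δ = 117.04°  ·
  (1,2): δ = 150.65°  ·
  (1,3): δ = 109.81°  ·
  (1,4): δ = 42.48°  ·
  (1,5): δ = 16.25°  ✓
  (1,6): δ = 70.35°  ·
  (2,3): δ = 139.16°  ·
  (2,4): δ = 71.83°  ·
  (2,5): δ = 13.10°  ✓
  (2,6): δ = 41.00°  ·
  (3,4): δ = 112.67°  ·
  (3,5): δ = 53.93°  ·
  (3,6): δ = 0.16°  ✓
  (4,5): δ = 121.27°  ·
  (4,6): δ = 67.17°  ·
  (5,6): δ = 125.90°  ·
antipodal pairs: 4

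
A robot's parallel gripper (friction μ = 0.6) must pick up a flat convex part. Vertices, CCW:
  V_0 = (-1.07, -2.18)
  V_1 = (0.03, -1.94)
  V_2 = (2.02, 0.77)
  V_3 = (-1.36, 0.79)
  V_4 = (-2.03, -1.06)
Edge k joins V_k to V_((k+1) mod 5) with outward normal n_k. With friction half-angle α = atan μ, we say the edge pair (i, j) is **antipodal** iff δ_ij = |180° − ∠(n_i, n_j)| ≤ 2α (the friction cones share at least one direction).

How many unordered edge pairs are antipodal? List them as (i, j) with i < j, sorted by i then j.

α = atan 0.6 = 30.96°;  2α = 61.93°
n_0 = (+0.2132, -0.9770)
n_1 = (+0.8060, -0.5919)
n_2 = (+0.0059, +1.0000)
n_3 = (-0.9402, +0.3405)
n_4 = (-0.7593, -0.6508)
  (0,1): δ = 138.60°  ·
  (0,2): δ = 12.65°  ✓
  (0,3): δ = 57.78°  ✓
  (0,4): δ = 118.29°  ·
  (1,2): δ = 54.05°  ✓
  (1,3): δ = 16.38°  ✓
  (1,4): δ = 76.89°  ·
  (2,3): δ = 109.57°  ·
  (2,4): δ = 49.06°  ✓
  (3,4): δ = 119.49°  ·
antipodal pairs: 5

count = 5; pairs: (0,2), (0,3), (1,2), (1,3), (2,4)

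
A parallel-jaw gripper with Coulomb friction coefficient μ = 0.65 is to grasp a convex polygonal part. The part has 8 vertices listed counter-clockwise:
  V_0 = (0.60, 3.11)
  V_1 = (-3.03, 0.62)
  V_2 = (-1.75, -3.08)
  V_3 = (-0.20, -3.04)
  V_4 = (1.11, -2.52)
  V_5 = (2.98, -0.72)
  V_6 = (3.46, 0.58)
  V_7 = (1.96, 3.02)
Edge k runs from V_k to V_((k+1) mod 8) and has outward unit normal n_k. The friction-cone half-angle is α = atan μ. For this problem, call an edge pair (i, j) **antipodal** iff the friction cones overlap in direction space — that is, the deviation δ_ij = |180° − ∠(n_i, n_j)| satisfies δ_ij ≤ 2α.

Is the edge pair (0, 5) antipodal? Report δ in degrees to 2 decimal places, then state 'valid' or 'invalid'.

δ = 35.29°, valid

α = atan 0.65 = 33.02°;  2α = 66.05°
edge 0: e_0 = (-3.63, -2.49);  n_0 = (-0.5657, +0.8246)
edge 5: e_5 = (+0.48, +1.30);  n_5 = (+0.9381, -0.3464)
∠(n_0, n_5) = 144.71°
δ = |180° − 144.71°| = 35.29°
35.29° ≤ 2α = 66.05°  →  valid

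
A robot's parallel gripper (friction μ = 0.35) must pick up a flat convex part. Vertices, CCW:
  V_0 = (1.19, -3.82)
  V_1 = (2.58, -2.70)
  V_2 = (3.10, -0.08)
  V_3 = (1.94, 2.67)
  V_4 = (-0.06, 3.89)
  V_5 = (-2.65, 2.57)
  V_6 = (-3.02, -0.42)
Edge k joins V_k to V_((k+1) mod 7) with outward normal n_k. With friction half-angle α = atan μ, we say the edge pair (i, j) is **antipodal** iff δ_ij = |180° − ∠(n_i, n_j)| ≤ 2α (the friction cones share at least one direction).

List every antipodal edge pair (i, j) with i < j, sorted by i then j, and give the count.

α = atan 0.35 = 19.29°;  2α = 38.58°
n_0 = (+0.6274, -0.7787)
n_1 = (+0.9809, -0.1947)
n_2 = (+0.9214, +0.3887)
n_3 = (+0.5208, +0.8537)
n_4 = (-0.4541, +0.8910)
n_5 = (-0.9924, +0.1228)
n_6 = (-0.6283, -0.7780)
  (0,1): δ = 140.09°  ·
  (0,2): δ = 105.99°  ·
  (0,3): δ = 70.24°  ·
  (0,4): δ = 11.85°  ✓
  (0,5): δ = 44.09°  ·
  (0,6): δ = 102.22°  ·
  (1,2): δ = 145.90°  ·
  (1,3): δ = 110.16°  ·
  (1,4): δ = 51.77°  ·
  (1,5): δ = 4.17°  ✓
  (1,6): δ = 62.30°  ·
  (2,3): δ = 144.25°  ·
  (2,4): δ = 85.87°  ·
  (2,5): δ = 29.93°  ✓
  (2,6): δ = 28.20°  ✓
  (3,4): δ = 121.61°  ·
  (3,5): δ = 65.67°  ·
  (3,6): δ = 7.54°  ✓
  (4,5): δ = 124.06°  ·
  (4,6): δ = 65.93°  ·
  (5,6): δ = 121.87°  ·
antipodal pairs: 5

count = 5; pairs: (0,4), (1,5), (2,5), (2,6), (3,6)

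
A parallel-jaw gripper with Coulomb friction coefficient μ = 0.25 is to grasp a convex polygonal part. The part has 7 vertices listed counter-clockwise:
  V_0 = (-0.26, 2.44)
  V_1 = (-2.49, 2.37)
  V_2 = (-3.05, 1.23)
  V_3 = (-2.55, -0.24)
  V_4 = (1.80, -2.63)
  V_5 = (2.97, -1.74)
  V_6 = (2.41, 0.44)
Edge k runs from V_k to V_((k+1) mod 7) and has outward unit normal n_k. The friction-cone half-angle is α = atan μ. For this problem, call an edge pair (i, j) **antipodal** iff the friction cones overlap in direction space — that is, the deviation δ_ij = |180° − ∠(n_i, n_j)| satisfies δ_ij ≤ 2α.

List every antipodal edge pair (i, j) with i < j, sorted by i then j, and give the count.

count = 3; pairs: (1,4), (2,5), (3,6)

α = atan 0.25 = 14.04°;  2α = 28.07°
n_0 = (-0.0314, +0.9995)
n_1 = (-0.8976, +0.4409)
n_2 = (-0.9467, -0.3220)
n_3 = (-0.4815, -0.8764)
n_4 = (+0.6054, -0.7959)
n_5 = (+0.9686, +0.2488)
n_6 = (+0.5995, +0.8004)
  (0,1): δ = 117.96°  ·
  (0,2): δ = 73.01°  ·
  (0,3): δ = 30.58°  ·
  (0,4): δ = 35.46°  ·
  (0,5): δ = 102.61°  ·
  (0,6): δ = 141.37°  ·
  (1,2): δ = 135.05°  ·
  (1,3): δ = 92.62°  ·
  (1,4): δ = 26.58°  ✓
  (1,5): δ = 40.57°  ·
  (1,6): δ = 79.33°  ·
  (2,3): δ = 137.57°  ·
  (2,4): δ = 71.53°  ·
  (2,5): δ = 4.38°  ✓
  (2,6): δ = 34.38°  ·
  (3,4): δ = 113.95°  ·
  (3,5): δ = 46.81°  ·
  (3,6): δ = 8.05°  ✓
  (4,5): δ = 112.85°  ·
  (4,6): δ = 74.10°  ·
  (5,6): δ = 141.24°  ·
antipodal pairs: 3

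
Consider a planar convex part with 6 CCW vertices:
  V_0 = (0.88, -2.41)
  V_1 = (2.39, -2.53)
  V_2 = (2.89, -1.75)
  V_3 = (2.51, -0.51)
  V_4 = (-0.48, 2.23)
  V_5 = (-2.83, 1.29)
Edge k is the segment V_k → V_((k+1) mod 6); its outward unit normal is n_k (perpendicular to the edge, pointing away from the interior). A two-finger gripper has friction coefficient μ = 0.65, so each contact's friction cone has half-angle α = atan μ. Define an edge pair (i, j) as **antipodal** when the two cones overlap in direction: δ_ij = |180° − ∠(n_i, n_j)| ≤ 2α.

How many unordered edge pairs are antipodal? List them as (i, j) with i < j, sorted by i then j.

α = atan 0.65 = 33.02°;  2α = 66.05°
n_0 = (-0.0792, -0.9969)
n_1 = (+0.8419, -0.5397)
n_2 = (+0.9561, +0.2930)
n_3 = (+0.6756, +0.7373)
n_4 = (-0.3714, +0.9285)
n_5 = (-0.7062, -0.7081)
  (0,1): δ = 118.12°  ·
  (0,2): δ = 68.42°  ·
  (0,3): δ = 37.96°  ✓
  (0,4): δ = 26.35°  ✓
  (0,5): δ = 139.62°  ·
  (1,2): δ = 130.30°  ·
  (1,3): δ = 99.84°  ·
  (1,4): δ = 35.54°  ✓
  (1,5): δ = 77.74°  ·
  (2,3): δ = 149.54°  ·
  (2,4): δ = 85.24°  ·
  (2,5): δ = 28.04°  ✓
  (3,4): δ = 115.70°  ·
  (3,5): δ = 2.42°  ✓
  (4,5): δ = 66.72°  ·
antipodal pairs: 5

count = 5; pairs: (0,3), (0,4), (1,4), (2,5), (3,5)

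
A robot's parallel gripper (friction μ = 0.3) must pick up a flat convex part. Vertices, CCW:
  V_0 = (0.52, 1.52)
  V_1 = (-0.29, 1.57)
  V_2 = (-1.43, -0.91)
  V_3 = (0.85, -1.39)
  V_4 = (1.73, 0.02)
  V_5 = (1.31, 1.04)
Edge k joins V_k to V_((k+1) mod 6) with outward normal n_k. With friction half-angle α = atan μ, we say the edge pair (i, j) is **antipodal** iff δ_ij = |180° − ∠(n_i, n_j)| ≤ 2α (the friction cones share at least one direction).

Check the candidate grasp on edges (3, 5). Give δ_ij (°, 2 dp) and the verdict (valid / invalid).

α = atan 0.3 = 16.70°;  2α = 33.40°
edge 3: e_3 = (+0.88, +1.41);  n_3 = (+0.8483, -0.5295)
edge 5: e_5 = (-0.79, +0.48);  n_5 = (+0.5193, +0.8546)
∠(n_3, n_5) = 90.69°
δ = |180° − 90.69°| = 89.31°
89.31° > 2α = 33.40°  →  invalid

δ = 89.31°, invalid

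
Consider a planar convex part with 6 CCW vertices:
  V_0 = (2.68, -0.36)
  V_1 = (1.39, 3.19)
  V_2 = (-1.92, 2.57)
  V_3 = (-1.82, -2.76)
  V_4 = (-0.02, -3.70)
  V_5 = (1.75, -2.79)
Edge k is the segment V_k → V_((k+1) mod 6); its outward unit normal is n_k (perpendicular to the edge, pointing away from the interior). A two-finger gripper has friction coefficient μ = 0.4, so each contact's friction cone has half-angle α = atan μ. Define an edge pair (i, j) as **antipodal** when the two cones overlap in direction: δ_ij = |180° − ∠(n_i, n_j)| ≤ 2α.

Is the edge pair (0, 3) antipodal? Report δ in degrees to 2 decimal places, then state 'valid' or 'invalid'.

δ = 42.46°, valid

α = atan 0.4 = 21.80°;  2α = 43.60°
edge 0: e_0 = (-1.29, +3.55);  n_0 = (+0.9399, +0.3415)
edge 3: e_3 = (+1.80, -0.94);  n_3 = (-0.4629, -0.8864)
∠(n_0, n_3) = 137.54°
δ = |180° − 137.54°| = 42.46°
42.46° ≤ 2α = 43.60°  →  valid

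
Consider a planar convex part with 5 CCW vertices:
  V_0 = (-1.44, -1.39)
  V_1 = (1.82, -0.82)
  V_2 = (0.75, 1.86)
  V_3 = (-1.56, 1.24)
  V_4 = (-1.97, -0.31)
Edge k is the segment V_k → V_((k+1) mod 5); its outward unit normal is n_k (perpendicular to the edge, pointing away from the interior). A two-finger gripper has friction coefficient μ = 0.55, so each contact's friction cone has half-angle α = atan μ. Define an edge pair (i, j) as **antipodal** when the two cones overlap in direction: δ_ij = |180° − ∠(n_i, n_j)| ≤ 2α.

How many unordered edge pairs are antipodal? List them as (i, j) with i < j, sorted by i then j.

α = atan 0.55 = 28.81°;  2α = 57.62°
n_0 = (+0.1722, -0.9851)
n_1 = (+0.9287, +0.3708)
n_2 = (-0.2592, +0.9658)
n_3 = (-0.9668, +0.2557)
n_4 = (-0.8977, -0.4406)
  (0,1): δ = 78.15°  ·
  (0,2): δ = 5.11°  ✓
  (0,3): δ = 65.27°  ·
  (0,4): δ = 106.22°  ·
  (1,2): δ = 96.74°  ·
  (1,3): δ = 36.58°  ✓
  (1,4): δ = 4.37°  ✓
  (2,3): δ = 119.84°  ·
  (2,4): δ = 78.88°  ·
  (3,4): δ = 139.04°  ·
antipodal pairs: 3

count = 3; pairs: (0,2), (1,3), (1,4)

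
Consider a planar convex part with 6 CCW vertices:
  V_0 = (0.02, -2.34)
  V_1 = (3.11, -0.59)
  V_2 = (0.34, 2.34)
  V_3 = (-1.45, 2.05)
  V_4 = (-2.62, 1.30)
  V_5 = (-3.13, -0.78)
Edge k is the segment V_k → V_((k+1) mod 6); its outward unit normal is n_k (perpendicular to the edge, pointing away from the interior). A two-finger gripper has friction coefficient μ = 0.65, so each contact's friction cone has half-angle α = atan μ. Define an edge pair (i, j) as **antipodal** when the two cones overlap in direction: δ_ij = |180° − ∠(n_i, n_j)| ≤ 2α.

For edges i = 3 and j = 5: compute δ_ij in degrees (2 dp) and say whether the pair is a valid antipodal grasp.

δ = 59.01°, valid

α = atan 0.65 = 33.02°;  2α = 66.05°
edge 3: e_3 = (-1.17, -0.75);  n_3 = (-0.5397, +0.8419)
edge 5: e_5 = (+3.15, -1.56);  n_5 = (-0.4438, -0.8961)
∠(n_3, n_5) = 120.99°
δ = |180° − 120.99°| = 59.01°
59.01° ≤ 2α = 66.05°  →  valid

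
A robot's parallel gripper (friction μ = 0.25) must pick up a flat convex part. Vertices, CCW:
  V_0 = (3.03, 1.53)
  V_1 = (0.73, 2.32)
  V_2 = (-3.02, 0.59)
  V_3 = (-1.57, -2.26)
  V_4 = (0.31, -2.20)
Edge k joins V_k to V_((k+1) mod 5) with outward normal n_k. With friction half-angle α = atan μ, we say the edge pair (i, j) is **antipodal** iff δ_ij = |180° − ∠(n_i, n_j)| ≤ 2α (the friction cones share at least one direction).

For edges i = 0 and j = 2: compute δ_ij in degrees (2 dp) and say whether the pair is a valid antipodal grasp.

α = atan 0.25 = 14.04°;  2α = 28.07°
edge 0: e_0 = (-2.30, +0.79);  n_0 = (+0.3248, +0.9458)
edge 2: e_2 = (+1.45, -2.85);  n_2 = (-0.8913, -0.4535)
∠(n_0, n_2) = 135.92°
δ = |180° − 135.92°| = 44.08°
44.08° > 2α = 28.07°  →  invalid

δ = 44.08°, invalid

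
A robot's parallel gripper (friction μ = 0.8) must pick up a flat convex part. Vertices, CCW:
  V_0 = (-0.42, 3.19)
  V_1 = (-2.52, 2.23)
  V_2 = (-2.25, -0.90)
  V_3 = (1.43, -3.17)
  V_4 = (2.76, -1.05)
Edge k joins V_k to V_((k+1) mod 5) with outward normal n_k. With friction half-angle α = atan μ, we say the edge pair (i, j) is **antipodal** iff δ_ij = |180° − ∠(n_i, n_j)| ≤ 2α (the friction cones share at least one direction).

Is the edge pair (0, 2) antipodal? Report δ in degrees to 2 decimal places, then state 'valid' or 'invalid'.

δ = 56.24°, valid

α = atan 0.8 = 38.66°;  2α = 77.32°
edge 0: e_0 = (-2.10, -0.96);  n_0 = (-0.4158, +0.9095)
edge 2: e_2 = (+3.68, -2.27);  n_2 = (-0.5250, -0.8511)
∠(n_0, n_2) = 123.76°
δ = |180° − 123.76°| = 56.24°
56.24° ≤ 2α = 77.32°  →  valid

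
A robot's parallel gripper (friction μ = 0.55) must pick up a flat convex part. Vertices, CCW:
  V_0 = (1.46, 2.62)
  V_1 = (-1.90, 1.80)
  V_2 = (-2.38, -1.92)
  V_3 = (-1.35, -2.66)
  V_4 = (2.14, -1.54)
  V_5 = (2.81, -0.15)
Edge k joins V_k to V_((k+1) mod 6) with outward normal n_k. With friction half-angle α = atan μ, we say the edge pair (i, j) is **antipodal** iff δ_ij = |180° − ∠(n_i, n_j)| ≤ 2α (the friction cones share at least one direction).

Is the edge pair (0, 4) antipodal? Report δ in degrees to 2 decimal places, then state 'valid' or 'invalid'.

α = atan 0.55 = 28.81°;  2α = 57.62°
edge 0: e_0 = (-3.36, -0.82);  n_0 = (-0.2371, +0.9715)
edge 4: e_4 = (+0.67, +1.39);  n_4 = (+0.9008, -0.4342)
∠(n_0, n_4) = 129.45°
δ = |180° − 129.45°| = 50.55°
50.55° ≤ 2α = 57.62°  →  valid

δ = 50.55°, valid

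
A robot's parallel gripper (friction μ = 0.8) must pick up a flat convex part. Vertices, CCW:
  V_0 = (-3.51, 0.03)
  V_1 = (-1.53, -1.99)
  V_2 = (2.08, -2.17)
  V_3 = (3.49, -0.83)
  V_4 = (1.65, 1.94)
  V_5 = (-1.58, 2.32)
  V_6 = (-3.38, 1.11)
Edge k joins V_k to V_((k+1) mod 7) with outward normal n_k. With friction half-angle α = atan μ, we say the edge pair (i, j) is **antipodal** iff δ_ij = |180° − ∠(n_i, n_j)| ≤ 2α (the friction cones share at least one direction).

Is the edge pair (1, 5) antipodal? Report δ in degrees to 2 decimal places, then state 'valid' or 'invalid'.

α = atan 0.8 = 38.66°;  2α = 77.32°
edge 1: e_1 = (+3.61, -0.18);  n_1 = (-0.0498, -0.9988)
edge 5: e_5 = (-1.80, -1.21);  n_5 = (-0.5579, +0.8299)
∠(n_1, n_5) = 143.24°
δ = |180° − 143.24°| = 36.76°
36.76° ≤ 2α = 77.32°  →  valid

δ = 36.76°, valid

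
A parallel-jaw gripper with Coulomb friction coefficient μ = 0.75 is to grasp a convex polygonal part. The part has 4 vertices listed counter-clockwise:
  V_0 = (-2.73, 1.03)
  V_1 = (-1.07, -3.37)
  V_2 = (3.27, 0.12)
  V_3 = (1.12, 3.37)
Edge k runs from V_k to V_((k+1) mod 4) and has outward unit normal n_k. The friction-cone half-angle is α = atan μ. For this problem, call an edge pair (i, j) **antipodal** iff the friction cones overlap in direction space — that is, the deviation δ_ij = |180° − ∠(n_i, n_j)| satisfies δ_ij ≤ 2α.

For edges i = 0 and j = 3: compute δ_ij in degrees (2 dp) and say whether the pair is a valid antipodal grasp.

δ = 100.62°, invalid

α = atan 0.75 = 36.87°;  2α = 73.74°
edge 0: e_0 = (+1.66, -4.40);  n_0 = (-0.9356, -0.3530)
edge 3: e_3 = (-3.85, -2.34);  n_3 = (-0.5194, +0.8545)
∠(n_0, n_3) = 79.38°
δ = |180° − 79.38°| = 100.62°
100.62° > 2α = 73.74°  →  invalid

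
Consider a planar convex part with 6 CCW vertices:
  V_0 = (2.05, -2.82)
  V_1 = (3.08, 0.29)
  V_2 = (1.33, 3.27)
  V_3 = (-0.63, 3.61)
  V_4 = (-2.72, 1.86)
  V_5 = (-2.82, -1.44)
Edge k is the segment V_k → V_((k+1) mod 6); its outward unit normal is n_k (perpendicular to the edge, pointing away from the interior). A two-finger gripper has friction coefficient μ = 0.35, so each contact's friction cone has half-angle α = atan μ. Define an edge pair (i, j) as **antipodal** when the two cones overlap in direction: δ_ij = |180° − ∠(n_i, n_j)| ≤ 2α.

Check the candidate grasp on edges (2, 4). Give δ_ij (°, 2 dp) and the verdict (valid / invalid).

δ = 81.89°, invalid

α = atan 0.35 = 19.29°;  2α = 38.58°
edge 2: e_2 = (-1.96, +0.34);  n_2 = (+0.1709, +0.9853)
edge 4: e_4 = (-0.10, -3.30);  n_4 = (-0.9995, +0.0303)
∠(n_2, n_4) = 98.11°
δ = |180° − 98.11°| = 81.89°
81.89° > 2α = 38.58°  →  invalid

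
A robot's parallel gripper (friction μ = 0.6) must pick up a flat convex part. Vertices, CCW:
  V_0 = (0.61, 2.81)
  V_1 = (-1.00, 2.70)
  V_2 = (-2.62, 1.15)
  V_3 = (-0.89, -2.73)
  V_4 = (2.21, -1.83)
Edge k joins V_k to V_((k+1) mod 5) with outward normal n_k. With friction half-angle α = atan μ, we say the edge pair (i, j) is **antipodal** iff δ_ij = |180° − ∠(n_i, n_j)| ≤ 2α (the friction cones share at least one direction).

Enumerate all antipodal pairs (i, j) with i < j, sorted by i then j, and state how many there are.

count = 3; pairs: (0,3), (1,3), (2,4)

α = atan 0.6 = 30.96°;  2α = 61.93°
n_0 = (-0.0682, +0.9977)
n_1 = (-0.6913, +0.7225)
n_2 = (-0.9133, -0.4072)
n_3 = (+0.2788, -0.9603)
n_4 = (+0.9454, +0.3260)
  (0,1): δ = 140.17°  ·
  (0,2): δ = 69.88°  ·
  (0,3): δ = 12.28°  ✓
  (0,4): δ = 105.12°  ·
  (1,2): δ = 109.70°  ·
  (1,3): δ = 27.55°  ✓
  (1,4): δ = 65.29°  ·
  (2,3): δ = 97.84°  ·
  (2,4): δ = 5.01°  ✓
  (3,4): δ = 87.16°  ·
antipodal pairs: 3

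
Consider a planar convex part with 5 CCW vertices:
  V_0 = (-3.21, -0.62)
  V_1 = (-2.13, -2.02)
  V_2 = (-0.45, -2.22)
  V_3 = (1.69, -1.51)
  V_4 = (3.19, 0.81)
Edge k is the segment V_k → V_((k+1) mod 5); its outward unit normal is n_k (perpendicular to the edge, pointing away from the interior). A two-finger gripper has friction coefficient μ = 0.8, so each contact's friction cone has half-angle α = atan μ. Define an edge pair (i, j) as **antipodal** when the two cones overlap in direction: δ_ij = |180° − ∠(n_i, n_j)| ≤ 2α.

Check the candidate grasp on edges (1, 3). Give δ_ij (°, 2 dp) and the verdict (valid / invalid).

δ = 116.10°, invalid

α = atan 0.8 = 38.66°;  2α = 77.32°
edge 1: e_1 = (+1.68, -0.20);  n_1 = (-0.1182, -0.9930)
edge 3: e_3 = (+1.50, +2.32);  n_3 = (+0.8398, -0.5430)
∠(n_1, n_3) = 63.90°
δ = |180° − 63.90°| = 116.10°
116.10° > 2α = 77.32°  →  invalid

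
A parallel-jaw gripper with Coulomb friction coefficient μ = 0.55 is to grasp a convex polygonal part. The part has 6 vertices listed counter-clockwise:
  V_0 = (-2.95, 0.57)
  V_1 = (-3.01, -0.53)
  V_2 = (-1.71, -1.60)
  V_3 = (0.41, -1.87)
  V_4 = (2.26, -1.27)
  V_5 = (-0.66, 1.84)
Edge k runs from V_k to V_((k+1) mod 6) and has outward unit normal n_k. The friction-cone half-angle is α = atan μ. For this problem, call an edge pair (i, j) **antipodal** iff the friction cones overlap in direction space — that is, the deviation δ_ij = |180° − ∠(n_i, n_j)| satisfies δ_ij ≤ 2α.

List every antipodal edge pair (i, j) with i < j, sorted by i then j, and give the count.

α = atan 0.55 = 28.81°;  2α = 57.62°
n_0 = (-0.9985, +0.0545)
n_1 = (-0.6355, -0.7721)
n_2 = (-0.1263, -0.9920)
n_3 = (+0.3085, -0.9512)
n_4 = (+0.7290, +0.6845)
n_5 = (-0.4850, +0.8745)
  (0,1): δ = 126.33°  ·
  (0,2): δ = 94.14°  ·
  (0,3): δ = 68.91°  ·
  (0,4): δ = 46.32°  ✓
  (0,5): δ = 122.13°  ·
  (1,2): δ = 147.80°  ·
  (1,3): δ = 122.57°  ·
  (1,4): δ = 7.35°  ✓
  (1,5): δ = 68.47°  ·
  (2,3): δ = 154.77°  ·
  (2,4): δ = 39.55°  ✓
  (2,5): δ = 36.27°  ✓
  (3,4): δ = 64.77°  ·
  (3,5): δ = 11.04°  ✓
  (4,5): δ = 104.18°  ·
antipodal pairs: 5

count = 5; pairs: (0,4), (1,4), (2,4), (2,5), (3,5)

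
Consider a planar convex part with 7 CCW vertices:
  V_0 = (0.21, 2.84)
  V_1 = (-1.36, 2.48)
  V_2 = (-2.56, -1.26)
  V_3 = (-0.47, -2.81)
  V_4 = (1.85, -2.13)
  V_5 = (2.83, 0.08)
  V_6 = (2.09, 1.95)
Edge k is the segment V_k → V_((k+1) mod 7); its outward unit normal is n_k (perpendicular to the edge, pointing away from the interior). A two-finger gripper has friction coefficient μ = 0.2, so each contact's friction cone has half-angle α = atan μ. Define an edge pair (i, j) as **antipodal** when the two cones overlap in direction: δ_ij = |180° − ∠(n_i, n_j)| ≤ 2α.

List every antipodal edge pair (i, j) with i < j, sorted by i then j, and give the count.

α = atan 0.2 = 11.31°;  2α = 22.62°
n_0 = (-0.2235, +0.9747)
n_1 = (-0.9522, +0.3055)
n_2 = (-0.5957, -0.8032)
n_3 = (+0.2813, -0.9596)
n_4 = (+0.9142, -0.4054)
n_5 = (+0.9298, +0.3680)
n_6 = (+0.4279, +0.9038)
  (0,1): δ = 120.70°  ·
  (0,2): δ = 49.48°  ·
  (0,3): δ = 3.42°  ✓
  (0,4): δ = 53.17°  ·
  (0,5): δ = 98.68°  ·
  (0,6): δ = 141.75°  ·
  (1,2): δ = 108.77°  ·
  (1,3): δ = 55.87°  ·
  (1,4): δ = 6.13°  ✓
  (1,5): δ = 39.38°  ·
  (1,6): δ = 82.46°  ·
  (2,3): δ = 127.10°  ·
  (2,4): δ = 77.35°  ·
  (2,5): δ = 31.85°  ·
  (2,6): δ = 11.23°  ✓
  (3,4): δ = 130.25°  ·
  (3,5): δ = 84.75°  ·
  (3,6): δ = 41.67°  ·
  (4,5): δ = 134.50°  ·
  (4,6): δ = 91.42°  ·
  (5,6): δ = 136.92°  ·
antipodal pairs: 3

count = 3; pairs: (0,3), (1,4), (2,6)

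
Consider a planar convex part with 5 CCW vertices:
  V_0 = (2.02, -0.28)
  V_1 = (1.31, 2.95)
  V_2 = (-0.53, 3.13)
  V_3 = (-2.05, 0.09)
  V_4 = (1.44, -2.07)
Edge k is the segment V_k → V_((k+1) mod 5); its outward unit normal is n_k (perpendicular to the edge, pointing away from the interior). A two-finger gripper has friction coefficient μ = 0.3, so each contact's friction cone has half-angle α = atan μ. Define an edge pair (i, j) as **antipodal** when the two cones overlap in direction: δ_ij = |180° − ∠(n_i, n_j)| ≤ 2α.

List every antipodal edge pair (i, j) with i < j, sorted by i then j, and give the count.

α = atan 0.3 = 16.70°;  2α = 33.40°
n_0 = (+0.9767, +0.2147)
n_1 = (+0.0974, +0.9952)
n_2 = (-0.8944, +0.4472)
n_3 = (-0.5263, -0.8503)
n_4 = (+0.9513, -0.3082)
  (0,1): δ = 107.98°  ·
  (0,2): δ = 38.96°  ·
  (0,3): δ = 45.85°  ·
  (0,4): δ = 149.65°  ·
  (1,2): δ = 110.98°  ·
  (1,3): δ = 26.17°  ✓
  (1,4): δ = 77.63°  ·
  (2,3): δ = 95.19°  ·
  (2,4): δ = 8.61°  ✓
  (3,4): δ = 76.20°  ·
antipodal pairs: 2

count = 2; pairs: (1,3), (2,4)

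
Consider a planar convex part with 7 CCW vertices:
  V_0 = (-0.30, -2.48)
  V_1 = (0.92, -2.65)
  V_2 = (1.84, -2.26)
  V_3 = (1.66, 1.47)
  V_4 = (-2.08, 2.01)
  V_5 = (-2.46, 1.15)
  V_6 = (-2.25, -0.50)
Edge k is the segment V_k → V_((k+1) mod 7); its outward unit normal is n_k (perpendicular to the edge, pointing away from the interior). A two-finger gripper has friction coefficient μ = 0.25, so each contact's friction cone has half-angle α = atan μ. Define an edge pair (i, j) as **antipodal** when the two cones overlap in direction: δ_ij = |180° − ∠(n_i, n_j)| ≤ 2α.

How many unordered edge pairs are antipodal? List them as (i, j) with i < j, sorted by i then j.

α = atan 0.25 = 14.04°;  2α = 28.07°
n_0 = (-0.1380, -0.9904)
n_1 = (+0.3903, -0.9207)
n_2 = (+0.9988, +0.0482)
n_3 = (+0.1429, +0.9897)
n_4 = (-0.9147, +0.4042)
n_5 = (-0.9920, -0.1263)
n_6 = (-0.7125, -0.7017)
  (0,1): δ = 149.09°  ·
  (0,2): δ = 79.30°  ·
  (0,3): δ = 0.28°  ✓
  (0,4): δ = 74.09°  ·
  (0,5): δ = 105.19°  ·
  (0,6): δ = 142.50°  ·
  (1,2): δ = 110.21°  ·
  (1,3): δ = 31.19°  ·
  (1,4): δ = 43.19°  ·
  (1,5): δ = 74.28°  ·
  (1,6): δ = 111.59°  ·
  (2,3): δ = 100.98°  ·
  (2,4): δ = 26.60°  ✓
  (2,5): δ = 4.49°  ✓
  (2,6): δ = 41.80°  ·
  (3,4): δ = 105.62°  ·
  (3,5): δ = 74.53°  ·
  (3,6): δ = 37.22°  ·
  (4,5): δ = 148.91°  ·
  (4,6): δ = 111.60°  ·
  (5,6): δ = 142.69°  ·
antipodal pairs: 3

count = 3; pairs: (0,3), (2,4), (2,5)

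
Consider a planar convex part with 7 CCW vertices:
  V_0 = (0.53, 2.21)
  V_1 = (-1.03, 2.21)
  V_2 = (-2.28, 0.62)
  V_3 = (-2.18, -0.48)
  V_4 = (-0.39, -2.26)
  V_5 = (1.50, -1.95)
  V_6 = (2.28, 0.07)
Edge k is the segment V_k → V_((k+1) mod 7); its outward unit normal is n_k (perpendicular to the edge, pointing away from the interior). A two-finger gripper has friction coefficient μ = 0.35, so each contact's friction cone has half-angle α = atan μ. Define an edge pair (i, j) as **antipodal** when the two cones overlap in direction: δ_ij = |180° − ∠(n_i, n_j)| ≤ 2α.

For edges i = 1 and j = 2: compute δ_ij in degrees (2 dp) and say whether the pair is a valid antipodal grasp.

α = atan 0.35 = 19.29°;  2α = 38.58°
edge 1: e_1 = (-1.25, -1.59);  n_1 = (-0.7861, +0.6180)
edge 2: e_2 = (+0.10, -1.10);  n_2 = (-0.9959, -0.0905)
∠(n_1, n_2) = 43.37°
δ = |180° − 43.37°| = 136.63°
136.63° > 2α = 38.58°  →  invalid

δ = 136.63°, invalid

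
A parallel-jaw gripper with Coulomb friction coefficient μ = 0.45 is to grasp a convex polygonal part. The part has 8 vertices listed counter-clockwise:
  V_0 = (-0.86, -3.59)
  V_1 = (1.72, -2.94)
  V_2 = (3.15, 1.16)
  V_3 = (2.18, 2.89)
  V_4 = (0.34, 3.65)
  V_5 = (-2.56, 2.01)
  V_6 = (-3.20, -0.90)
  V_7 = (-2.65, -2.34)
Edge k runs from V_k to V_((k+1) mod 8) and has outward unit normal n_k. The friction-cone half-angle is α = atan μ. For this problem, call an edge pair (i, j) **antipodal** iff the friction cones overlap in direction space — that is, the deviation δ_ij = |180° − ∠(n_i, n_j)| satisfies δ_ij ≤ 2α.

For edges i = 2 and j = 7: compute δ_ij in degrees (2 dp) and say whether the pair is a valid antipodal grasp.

α = atan 0.45 = 24.23°;  2α = 48.46°
edge 2: e_2 = (-0.97, +1.73);  n_2 = (+0.8722, +0.4891)
edge 7: e_7 = (+1.79, -1.25);  n_7 = (-0.5725, -0.8199)
∠(n_2, n_7) = 154.21°
δ = |180° − 154.21°| = 25.79°
25.79° ≤ 2α = 48.46°  →  valid

δ = 25.79°, valid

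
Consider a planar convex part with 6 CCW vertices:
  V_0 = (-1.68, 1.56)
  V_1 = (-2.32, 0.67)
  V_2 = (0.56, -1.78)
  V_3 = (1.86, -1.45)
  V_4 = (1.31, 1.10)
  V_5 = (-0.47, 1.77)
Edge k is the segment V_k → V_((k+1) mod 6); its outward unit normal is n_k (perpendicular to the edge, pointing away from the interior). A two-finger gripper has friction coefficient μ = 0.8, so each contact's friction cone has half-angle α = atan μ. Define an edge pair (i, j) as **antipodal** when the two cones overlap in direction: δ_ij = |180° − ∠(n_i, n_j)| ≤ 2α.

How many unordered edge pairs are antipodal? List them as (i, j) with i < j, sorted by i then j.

α = atan 0.8 = 38.66°;  2α = 77.32°
n_0 = (-0.8119, +0.5838)
n_1 = (-0.6480, -0.7617)
n_2 = (+0.2460, -0.9693)
n_3 = (+0.9775, +0.2108)
n_4 = (+0.3523, +0.9359)
n_5 = (-0.1710, +0.9853)
  (0,1): δ = 94.67°  ·
  (0,2): δ = 40.04°  ✓
  (0,3): δ = 47.89°  ✓
  (0,4): δ = 105.09°  ·
  (0,5): δ = 135.57°  ·
  (1,2): δ = 125.37°  ·
  (1,3): δ = 37.44°  ✓
  (1,4): δ = 19.76°  ✓
  (1,5): δ = 50.23°  ✓
  (2,3): δ = 92.07°  ·
  (2,4): δ = 34.87°  ✓
  (2,5): δ = 4.40°  ✓
  (3,4): δ = 122.80°  ·
  (3,5): δ = 92.33°  ·
  (4,5): δ = 149.53°  ·
antipodal pairs: 7

count = 7; pairs: (0,2), (0,3), (1,3), (1,4), (1,5), (2,4), (2,5)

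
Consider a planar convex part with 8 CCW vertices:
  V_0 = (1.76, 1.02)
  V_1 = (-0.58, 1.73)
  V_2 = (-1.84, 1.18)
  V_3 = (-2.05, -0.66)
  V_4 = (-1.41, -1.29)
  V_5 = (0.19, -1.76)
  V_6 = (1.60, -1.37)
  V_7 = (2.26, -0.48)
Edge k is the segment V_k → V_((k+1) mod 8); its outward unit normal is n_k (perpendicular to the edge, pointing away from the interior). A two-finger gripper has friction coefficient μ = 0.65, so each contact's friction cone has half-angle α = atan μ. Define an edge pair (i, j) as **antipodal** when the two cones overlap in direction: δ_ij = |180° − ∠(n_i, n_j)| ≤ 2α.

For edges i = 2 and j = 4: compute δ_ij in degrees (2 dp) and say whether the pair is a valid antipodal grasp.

α = atan 0.65 = 33.02°;  2α = 66.05°
edge 2: e_2 = (-0.21, -1.84);  n_2 = (-0.9936, +0.1134)
edge 4: e_4 = (+1.60, -0.47);  n_4 = (-0.2818, -0.9595)
∠(n_2, n_4) = 80.14°
δ = |180° − 80.14°| = 99.86°
99.86° > 2α = 66.05°  →  invalid

δ = 99.86°, invalid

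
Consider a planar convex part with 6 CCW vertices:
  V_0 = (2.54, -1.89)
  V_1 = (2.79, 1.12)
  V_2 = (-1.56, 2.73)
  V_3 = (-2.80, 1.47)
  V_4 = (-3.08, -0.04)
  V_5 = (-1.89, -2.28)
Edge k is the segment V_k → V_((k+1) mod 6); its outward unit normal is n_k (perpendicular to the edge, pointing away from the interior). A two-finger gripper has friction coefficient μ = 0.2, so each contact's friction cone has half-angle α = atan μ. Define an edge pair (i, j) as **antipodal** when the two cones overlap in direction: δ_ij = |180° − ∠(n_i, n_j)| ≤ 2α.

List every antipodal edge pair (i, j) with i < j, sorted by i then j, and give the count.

count = 1; pairs: (0,3)

α = atan 0.2 = 11.31°;  2α = 22.62°
n_0 = (+0.9966, -0.0828)
n_1 = (+0.3471, +0.9378)
n_2 = (-0.7127, +0.7014)
n_3 = (-0.9832, +0.1823)
n_4 = (-0.8831, -0.4692)
n_5 = (+0.0877, -0.9961)
  (0,1): δ = 105.56°  ·
  (0,2): δ = 39.79°  ·
  (0,3): δ = 5.76°  ✓
  (0,4): δ = 32.73°  ·
  (0,5): δ = 99.78°  ·
  (1,2): δ = 114.23°  ·
  (1,3): δ = 80.19°  ·
  (1,4): δ = 41.71°  ·
  (1,5): δ = 25.34°  ·
  (2,3): δ = 145.96°  ·
  (2,4): δ = 107.48°  ·
  (2,5): δ = 40.43°  ·
  (3,4): δ = 141.52°  ·
  (3,5): δ = 74.46°  ·
  (4,5): δ = 112.95°  ·
antipodal pairs: 1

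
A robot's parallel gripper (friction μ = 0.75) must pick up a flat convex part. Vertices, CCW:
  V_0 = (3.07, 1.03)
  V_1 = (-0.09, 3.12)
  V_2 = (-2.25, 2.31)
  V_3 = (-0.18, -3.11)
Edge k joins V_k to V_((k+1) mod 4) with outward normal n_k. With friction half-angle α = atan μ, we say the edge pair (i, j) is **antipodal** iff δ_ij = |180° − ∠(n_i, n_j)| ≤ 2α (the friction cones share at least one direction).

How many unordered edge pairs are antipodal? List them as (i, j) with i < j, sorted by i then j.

count = 3; pairs: (0,2), (1,3), (2,3)

α = atan 0.75 = 36.87°;  2α = 73.74°
n_0 = (+0.5517, +0.8341)
n_1 = (-0.3511, +0.9363)
n_2 = (-0.9342, -0.3568)
n_3 = (+0.7866, -0.6175)
  (0,1): δ = 125.96°  ·
  (0,2): δ = 35.62°  ✓
  (0,3): δ = 85.35°  ·
  (1,2): δ = 89.65°  ·
  (1,3): δ = 31.31°  ✓
  (2,3): δ = 59.04°  ✓
antipodal pairs: 3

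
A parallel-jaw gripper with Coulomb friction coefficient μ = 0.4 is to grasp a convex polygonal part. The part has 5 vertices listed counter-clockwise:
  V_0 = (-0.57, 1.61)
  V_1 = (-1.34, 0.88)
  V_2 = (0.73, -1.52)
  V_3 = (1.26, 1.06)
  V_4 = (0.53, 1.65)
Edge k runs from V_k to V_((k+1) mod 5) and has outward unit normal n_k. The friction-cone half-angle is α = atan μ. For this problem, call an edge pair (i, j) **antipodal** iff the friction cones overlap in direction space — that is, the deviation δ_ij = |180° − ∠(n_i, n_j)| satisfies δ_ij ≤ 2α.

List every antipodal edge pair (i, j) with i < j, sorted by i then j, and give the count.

count = 2; pairs: (0,2), (1,3)

α = atan 0.4 = 21.80°;  2α = 43.60°
n_0 = (-0.6880, +0.7257)
n_1 = (-0.7572, -0.6531)
n_2 = (+0.9795, -0.2012)
n_3 = (+0.6286, +0.7777)
n_4 = (-0.0363, +0.9993)
  (0,1): δ = 92.69°  ·
  (0,2): δ = 34.92°  ✓
  (0,3): δ = 97.58°  ·
  (0,4): δ = 138.61°  ·
  (1,2): δ = 52.39°  ·
  (1,3): δ = 10.28°  ✓
  (1,4): δ = 51.30°  ·
  (2,3): δ = 117.34°  ·
  (2,4): δ = 76.31°  ·
  (3,4): δ = 138.97°  ·
antipodal pairs: 2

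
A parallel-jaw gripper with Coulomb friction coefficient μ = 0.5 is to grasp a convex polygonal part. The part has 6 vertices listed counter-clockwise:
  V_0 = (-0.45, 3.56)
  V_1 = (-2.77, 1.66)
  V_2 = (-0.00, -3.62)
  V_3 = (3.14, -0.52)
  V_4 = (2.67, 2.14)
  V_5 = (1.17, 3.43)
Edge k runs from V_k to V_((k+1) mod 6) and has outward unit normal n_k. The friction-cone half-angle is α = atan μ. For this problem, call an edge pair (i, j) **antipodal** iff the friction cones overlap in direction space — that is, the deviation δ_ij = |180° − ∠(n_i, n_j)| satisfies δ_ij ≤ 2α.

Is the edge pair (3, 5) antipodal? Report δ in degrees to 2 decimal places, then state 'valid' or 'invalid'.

δ = 104.61°, invalid

α = atan 0.5 = 26.57°;  2α = 53.13°
edge 3: e_3 = (-0.47, +2.66);  n_3 = (+0.9847, +0.1740)
edge 5: e_5 = (-1.62, +0.13);  n_5 = (+0.0800, +0.9968)
∠(n_3, n_5) = 75.39°
δ = |180° − 75.39°| = 104.61°
104.61° > 2α = 53.13°  →  invalid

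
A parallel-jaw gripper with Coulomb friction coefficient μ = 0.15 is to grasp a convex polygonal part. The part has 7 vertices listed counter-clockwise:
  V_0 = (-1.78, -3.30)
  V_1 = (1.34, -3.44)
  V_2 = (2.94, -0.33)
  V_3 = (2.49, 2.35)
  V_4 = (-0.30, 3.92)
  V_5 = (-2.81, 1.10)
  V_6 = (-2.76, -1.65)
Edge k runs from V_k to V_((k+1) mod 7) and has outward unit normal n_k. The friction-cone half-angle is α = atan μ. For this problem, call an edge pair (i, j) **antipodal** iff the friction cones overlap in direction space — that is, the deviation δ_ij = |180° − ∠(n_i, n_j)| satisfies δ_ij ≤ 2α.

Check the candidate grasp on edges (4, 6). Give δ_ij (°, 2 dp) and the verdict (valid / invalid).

δ = 107.62°, invalid

α = atan 0.15 = 8.53°;  2α = 17.06°
edge 4: e_4 = (-2.51, -2.82);  n_4 = (-0.7470, +0.6649)
edge 6: e_6 = (+0.98, -1.65);  n_6 = (-0.8598, -0.5107)
∠(n_4, n_6) = 72.38°
δ = |180° − 72.38°| = 107.62°
107.62° > 2α = 17.06°  →  invalid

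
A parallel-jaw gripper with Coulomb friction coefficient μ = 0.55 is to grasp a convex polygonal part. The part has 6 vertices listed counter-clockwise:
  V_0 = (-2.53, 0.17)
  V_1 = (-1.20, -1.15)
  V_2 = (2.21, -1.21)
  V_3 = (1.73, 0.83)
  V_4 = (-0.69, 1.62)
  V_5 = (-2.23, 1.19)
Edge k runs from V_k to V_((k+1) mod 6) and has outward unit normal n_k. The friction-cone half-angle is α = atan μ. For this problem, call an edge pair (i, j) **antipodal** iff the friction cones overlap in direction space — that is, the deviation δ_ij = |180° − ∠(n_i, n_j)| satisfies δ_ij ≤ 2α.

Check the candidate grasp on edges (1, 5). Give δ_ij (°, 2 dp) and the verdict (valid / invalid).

δ = 74.62°, invalid

α = atan 0.55 = 28.81°;  2α = 57.62°
edge 1: e_1 = (+3.41, -0.06);  n_1 = (-0.0176, -0.9998)
edge 5: e_5 = (-0.30, -1.02);  n_5 = (-0.9594, +0.2822)
∠(n_1, n_5) = 105.38°
δ = |180° − 105.38°| = 74.62°
74.62° > 2α = 57.62°  →  invalid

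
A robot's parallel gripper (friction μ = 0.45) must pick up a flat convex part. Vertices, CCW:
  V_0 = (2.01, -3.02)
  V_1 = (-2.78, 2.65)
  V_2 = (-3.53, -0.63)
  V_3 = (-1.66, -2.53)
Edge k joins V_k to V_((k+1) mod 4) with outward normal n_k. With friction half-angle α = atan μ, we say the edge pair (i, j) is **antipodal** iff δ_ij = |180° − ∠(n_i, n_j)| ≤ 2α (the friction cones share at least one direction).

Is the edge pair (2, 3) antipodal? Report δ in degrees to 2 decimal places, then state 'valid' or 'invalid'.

α = atan 0.45 = 24.23°;  2α = 48.46°
edge 2: e_2 = (+1.87, -1.90);  n_2 = (-0.7127, -0.7015)
edge 3: e_3 = (+3.67, -0.49);  n_3 = (-0.1323, -0.9912)
∠(n_2, n_3) = 37.85°
δ = |180° − 37.85°| = 142.15°
142.15° > 2α = 48.46°  →  invalid

δ = 142.15°, invalid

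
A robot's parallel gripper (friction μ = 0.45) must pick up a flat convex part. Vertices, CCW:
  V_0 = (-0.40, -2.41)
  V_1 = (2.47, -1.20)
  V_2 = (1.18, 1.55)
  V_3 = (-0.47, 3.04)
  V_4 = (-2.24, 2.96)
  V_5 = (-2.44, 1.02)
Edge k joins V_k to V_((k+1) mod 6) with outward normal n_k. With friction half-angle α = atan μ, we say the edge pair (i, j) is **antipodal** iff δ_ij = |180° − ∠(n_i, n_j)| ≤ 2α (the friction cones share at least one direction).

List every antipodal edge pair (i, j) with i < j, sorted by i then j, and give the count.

count = 4; pairs: (0,3), (1,4), (1,5), (2,5)

α = atan 0.45 = 24.23°;  2α = 48.46°
n_0 = (+0.3885, -0.9215)
n_1 = (+0.9053, +0.4247)
n_2 = (+0.6702, +0.7422)
n_3 = (-0.0452, +0.9990)
n_4 = (-0.9947, +0.1025)
n_5 = (-0.8595, -0.5112)
  (0,1): δ = 87.73°  ·
  (0,2): δ = 64.94°  ·
  (0,3): δ = 20.27°  ✓
  (0,4): δ = 61.25°  ·
  (0,5): δ = 97.88°  ·
  (1,2): δ = 157.21°  ·
  (1,3): δ = 112.54°  ·
  (1,4): δ = 31.02°  ✓
  (1,5): δ = 5.61°  ✓
  (2,3): δ = 135.33°  ·
  (2,4): δ = 53.80°  ·
  (2,5): δ = 17.17°  ✓
  (3,4): δ = 98.47°  ·
  (3,5): δ = 61.85°  ·
  (4,5): δ = 143.37°  ·
antipodal pairs: 4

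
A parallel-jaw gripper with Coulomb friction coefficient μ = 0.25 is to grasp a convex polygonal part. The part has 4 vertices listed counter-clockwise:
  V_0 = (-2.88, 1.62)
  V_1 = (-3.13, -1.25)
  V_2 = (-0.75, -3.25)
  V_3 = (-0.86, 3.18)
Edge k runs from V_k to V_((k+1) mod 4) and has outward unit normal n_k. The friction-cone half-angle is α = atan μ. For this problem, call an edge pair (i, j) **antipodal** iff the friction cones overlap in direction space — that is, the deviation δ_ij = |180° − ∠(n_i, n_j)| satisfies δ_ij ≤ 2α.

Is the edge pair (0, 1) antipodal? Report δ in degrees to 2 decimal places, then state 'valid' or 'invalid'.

α = atan 0.25 = 14.04°;  2α = 28.07°
edge 0: e_0 = (-0.25, -2.87);  n_0 = (-0.9962, +0.0868)
edge 1: e_1 = (+2.38, -2.00);  n_1 = (-0.6433, -0.7656)
∠(n_0, n_1) = 54.94°
δ = |180° − 54.94°| = 125.06°
125.06° > 2α = 28.07°  →  invalid

δ = 125.06°, invalid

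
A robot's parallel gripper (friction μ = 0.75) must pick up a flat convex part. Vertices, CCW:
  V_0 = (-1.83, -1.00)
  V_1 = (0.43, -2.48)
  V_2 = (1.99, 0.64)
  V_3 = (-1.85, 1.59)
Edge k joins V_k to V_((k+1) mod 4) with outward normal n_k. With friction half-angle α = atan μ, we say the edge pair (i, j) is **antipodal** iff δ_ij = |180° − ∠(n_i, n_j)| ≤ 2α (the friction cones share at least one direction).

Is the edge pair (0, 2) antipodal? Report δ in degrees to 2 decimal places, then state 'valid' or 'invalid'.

δ = 19.32°, valid

α = atan 0.75 = 36.87°;  2α = 73.74°
edge 0: e_0 = (+2.26, -1.48);  n_0 = (-0.5478, -0.8366)
edge 2: e_2 = (-3.84, +0.95);  n_2 = (+0.2402, +0.9707)
∠(n_0, n_2) = 160.68°
δ = |180° − 160.68°| = 19.32°
19.32° ≤ 2α = 73.74°  →  valid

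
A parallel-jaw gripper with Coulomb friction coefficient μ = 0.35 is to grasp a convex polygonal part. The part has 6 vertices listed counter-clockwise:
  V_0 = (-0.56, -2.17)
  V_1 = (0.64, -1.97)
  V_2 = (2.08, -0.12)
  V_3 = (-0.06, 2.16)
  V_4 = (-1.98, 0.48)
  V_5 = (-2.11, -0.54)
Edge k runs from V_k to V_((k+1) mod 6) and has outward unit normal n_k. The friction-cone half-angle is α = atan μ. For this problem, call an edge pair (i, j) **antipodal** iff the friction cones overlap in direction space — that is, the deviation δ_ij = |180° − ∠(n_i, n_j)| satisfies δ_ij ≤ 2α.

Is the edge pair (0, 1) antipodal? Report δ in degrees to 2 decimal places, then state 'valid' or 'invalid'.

α = atan 0.35 = 19.29°;  2α = 38.58°
edge 0: e_0 = (+1.20, +0.20);  n_0 = (+0.1644, -0.9864)
edge 1: e_1 = (+1.44, +1.85);  n_1 = (+0.7891, -0.6142)
∠(n_0, n_1) = 42.64°
δ = |180° − 42.64°| = 137.36°
137.36° > 2α = 38.58°  →  invalid

δ = 137.36°, invalid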